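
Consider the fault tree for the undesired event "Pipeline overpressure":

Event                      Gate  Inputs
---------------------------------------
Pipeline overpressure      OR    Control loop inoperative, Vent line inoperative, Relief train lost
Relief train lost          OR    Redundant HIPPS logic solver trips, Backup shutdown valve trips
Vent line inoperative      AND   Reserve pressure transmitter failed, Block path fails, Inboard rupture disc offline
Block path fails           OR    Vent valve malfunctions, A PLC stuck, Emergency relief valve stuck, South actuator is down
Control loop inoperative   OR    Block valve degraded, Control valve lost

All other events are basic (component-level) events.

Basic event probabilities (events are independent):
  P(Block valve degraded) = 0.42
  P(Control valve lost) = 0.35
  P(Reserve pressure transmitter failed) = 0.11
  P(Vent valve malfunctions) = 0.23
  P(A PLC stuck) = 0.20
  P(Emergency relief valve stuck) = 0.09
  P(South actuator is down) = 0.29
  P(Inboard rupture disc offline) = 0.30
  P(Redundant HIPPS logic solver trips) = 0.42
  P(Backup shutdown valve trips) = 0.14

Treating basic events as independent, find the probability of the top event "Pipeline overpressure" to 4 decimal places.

0.8157

P(Control loop inoperative) [OR] = 1 − (1−0.42) × (1−0.35) = 0.623000
P(Block path fails) [OR] = 1 − (1−0.23) × (1−0.20) × (1−0.09) × (1−0.29) = 0.602002
P(Vent line inoperative) [AND] = 0.11 × 0.602002 × 0.30 = 0.019866
P(Relief train lost) [OR] = 1 − (1−0.42) × (1−0.14) = 0.501200
P(Pipeline overpressure) [OR] = 1 − (1−0.623000) × (1−0.019866) × (1−0.501200) = 0.815688
Rounded to 4 decimal places: P(Pipeline overpressure) ≈ 0.8157.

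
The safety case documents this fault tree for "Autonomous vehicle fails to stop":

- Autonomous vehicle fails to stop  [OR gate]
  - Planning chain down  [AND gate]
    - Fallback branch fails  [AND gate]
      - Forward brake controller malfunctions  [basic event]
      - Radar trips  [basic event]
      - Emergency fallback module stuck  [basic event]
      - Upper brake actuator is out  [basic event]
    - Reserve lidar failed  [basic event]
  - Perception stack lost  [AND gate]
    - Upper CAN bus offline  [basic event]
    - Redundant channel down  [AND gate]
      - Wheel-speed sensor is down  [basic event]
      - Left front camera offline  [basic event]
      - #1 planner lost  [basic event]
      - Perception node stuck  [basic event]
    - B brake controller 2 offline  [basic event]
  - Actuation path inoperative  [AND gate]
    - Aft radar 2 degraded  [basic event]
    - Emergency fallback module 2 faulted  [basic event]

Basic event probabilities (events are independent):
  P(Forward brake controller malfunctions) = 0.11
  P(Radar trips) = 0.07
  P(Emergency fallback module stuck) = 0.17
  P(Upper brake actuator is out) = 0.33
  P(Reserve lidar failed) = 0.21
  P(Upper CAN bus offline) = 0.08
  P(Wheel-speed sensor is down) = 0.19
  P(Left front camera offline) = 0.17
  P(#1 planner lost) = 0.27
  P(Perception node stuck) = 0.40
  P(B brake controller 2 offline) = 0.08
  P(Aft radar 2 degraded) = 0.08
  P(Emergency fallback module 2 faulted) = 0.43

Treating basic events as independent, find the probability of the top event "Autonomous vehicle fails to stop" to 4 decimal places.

0.0345

P(Fallback branch fails) [AND] = 0.11 × 0.07 × 0.17 × 0.33 = 0.000432
P(Planning chain down) [AND] = 0.000432 × 0.21 = 0.000091
P(Redundant channel down) [AND] = 0.19 × 0.17 × 0.27 × 0.40 = 0.003488
P(Perception stack lost) [AND] = 0.08 × 0.003488 × 0.08 = 0.000022
P(Actuation path inoperative) [AND] = 0.08 × 0.43 = 0.034400
P(Autonomous vehicle fails to stop) [OR] = 1 − (1−0.000091) × (1−0.000022) × (1−0.034400) = 0.034509
Rounded to 4 decimal places: P(Autonomous vehicle fails to stop) ≈ 0.0345.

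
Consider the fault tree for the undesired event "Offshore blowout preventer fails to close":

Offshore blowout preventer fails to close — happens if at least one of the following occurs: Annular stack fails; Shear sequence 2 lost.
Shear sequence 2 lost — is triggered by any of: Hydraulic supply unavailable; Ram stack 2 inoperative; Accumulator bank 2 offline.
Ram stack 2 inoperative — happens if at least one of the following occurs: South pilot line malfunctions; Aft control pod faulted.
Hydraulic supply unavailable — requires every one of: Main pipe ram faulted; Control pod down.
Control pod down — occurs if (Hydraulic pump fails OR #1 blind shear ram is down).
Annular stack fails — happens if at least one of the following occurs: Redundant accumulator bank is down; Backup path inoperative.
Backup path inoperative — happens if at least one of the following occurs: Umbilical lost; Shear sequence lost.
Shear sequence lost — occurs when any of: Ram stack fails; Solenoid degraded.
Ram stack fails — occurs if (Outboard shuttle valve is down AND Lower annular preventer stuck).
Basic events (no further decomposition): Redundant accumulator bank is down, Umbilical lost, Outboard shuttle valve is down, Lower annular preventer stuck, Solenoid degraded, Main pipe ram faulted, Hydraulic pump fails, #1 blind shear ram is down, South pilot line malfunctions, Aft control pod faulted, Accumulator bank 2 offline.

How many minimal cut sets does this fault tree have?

Ram stack fails [AND]: one cut set from each child combined → 1 × 1 = 1 cut set(s).
Shear sequence lost [OR]: union of children's cut sets → 2 cut set(s).
Backup path inoperative [OR]: union of children's cut sets → 3 cut set(s).
Annular stack fails [OR]: union of children's cut sets → 4 cut set(s).
Control pod down [OR]: union of children's cut sets → 2 cut set(s).
Hydraulic supply unavailable [AND]: one cut set from each child combined → 1 × 2 = 2 cut set(s).
Ram stack 2 inoperative [OR]: union of children's cut sets → 2 cut set(s).
Shear sequence 2 lost [OR]: union of children's cut sets → 5 cut set(s).
Offshore blowout preventer fails to close [OR]: union of children's cut sets → 9 cut set(s).
Minimal cut sets: {Redundant accumulator bank is down}; {Umbilical lost}; {Lower annular preventer stuck, Outboard shuttle valve is down}; {Solenoid degraded}; {Hydraulic pump fails, Main pipe ram faulted}; {#1 blind shear ram is down, Main pipe ram faulted}; {South pilot line malfunctions}; {Aft control pod faulted}; {Accumulator bank 2 offline}.

9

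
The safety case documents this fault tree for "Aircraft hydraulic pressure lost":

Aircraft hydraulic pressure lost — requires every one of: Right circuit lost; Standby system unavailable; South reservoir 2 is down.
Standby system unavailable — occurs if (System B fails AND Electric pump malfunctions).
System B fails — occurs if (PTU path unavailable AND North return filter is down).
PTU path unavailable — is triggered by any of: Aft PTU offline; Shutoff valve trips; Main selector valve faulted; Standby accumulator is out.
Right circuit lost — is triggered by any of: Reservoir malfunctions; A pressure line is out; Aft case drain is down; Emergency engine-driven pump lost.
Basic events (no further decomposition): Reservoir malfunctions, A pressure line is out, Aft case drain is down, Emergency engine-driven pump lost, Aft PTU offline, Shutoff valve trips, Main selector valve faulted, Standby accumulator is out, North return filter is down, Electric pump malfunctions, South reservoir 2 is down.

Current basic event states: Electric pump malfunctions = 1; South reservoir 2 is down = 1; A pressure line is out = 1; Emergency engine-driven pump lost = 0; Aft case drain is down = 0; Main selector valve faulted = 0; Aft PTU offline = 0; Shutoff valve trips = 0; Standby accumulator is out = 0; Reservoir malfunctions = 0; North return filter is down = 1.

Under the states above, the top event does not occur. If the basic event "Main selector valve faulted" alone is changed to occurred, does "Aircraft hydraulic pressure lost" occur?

Counterfactual: set "Main selector valve faulted" to occurred.
Right circuit lost [OR]: Reservoir malfunctions=not, A pressure line is out=occurs, Aft case drain is down=not, Emergency engine-driven pump lost=not → at least one input occurs → occurs.
PTU path unavailable [OR]: Aft PTU offline=not, Shutoff valve trips=not, Main selector valve faulted=occurs, Standby accumulator is out=not → at least one input occurs → occurs.
System B fails [AND]: PTU path unavailable=occurs, North return filter is down=occurs → all inputs occur → occurs.
Standby system unavailable [AND]: System B fails=occurs, Electric pump malfunctions=occurs → all inputs occur → occurs.
Aircraft hydraulic pressure lost [AND]: Right circuit lost=occurs, Standby system unavailable=occurs, South reservoir 2 is down=occurs → all inputs occur → occurs.

Yes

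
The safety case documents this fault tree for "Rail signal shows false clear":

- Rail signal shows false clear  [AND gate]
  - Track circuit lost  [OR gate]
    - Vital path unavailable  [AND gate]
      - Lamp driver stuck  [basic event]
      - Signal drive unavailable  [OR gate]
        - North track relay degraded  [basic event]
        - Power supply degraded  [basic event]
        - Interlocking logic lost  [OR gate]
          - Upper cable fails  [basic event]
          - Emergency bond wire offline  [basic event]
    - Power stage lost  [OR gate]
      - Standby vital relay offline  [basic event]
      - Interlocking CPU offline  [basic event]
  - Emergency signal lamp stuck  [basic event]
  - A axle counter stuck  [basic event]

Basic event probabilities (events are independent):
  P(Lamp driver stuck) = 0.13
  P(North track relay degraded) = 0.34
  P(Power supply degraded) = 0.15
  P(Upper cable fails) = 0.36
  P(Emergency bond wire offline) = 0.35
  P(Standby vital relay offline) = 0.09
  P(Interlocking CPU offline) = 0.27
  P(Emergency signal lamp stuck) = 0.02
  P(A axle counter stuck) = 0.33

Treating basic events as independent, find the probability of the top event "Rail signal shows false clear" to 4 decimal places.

0.0027

P(Interlocking logic lost) [OR] = 1 − (1−0.36) × (1−0.35) = 0.584000
P(Signal drive unavailable) [OR] = 1 − (1−0.34) × (1−0.15) × (1−0.584000) = 0.766624
P(Vital path unavailable) [AND] = 0.13 × 0.766624 = 0.099661
P(Power stage lost) [OR] = 1 − (1−0.09) × (1−0.27) = 0.335700
P(Track circuit lost) [OR] = 1 − (1−0.099661) × (1−0.335700) = 0.401905
P(Rail signal shows false clear) [AND] = 0.401905 × 0.02 × 0.33 = 0.002653
Rounded to 4 decimal places: P(Rail signal shows false clear) ≈ 0.0027.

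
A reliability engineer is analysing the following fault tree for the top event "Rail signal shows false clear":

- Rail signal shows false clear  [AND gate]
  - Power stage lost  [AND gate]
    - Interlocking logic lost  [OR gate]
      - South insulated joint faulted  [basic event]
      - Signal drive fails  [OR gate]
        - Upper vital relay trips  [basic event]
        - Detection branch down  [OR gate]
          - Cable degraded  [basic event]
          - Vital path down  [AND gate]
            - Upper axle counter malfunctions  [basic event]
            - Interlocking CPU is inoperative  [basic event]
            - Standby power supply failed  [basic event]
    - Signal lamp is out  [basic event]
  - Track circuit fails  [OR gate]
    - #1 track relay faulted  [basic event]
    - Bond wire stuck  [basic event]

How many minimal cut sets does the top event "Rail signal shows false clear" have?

Vital path down [AND]: one cut set from each child combined → 1 × 1 × 1 = 1 cut set(s).
Detection branch down [OR]: union of children's cut sets → 2 cut set(s).
Signal drive fails [OR]: union of children's cut sets → 3 cut set(s).
Interlocking logic lost [OR]: union of children's cut sets → 4 cut set(s).
Power stage lost [AND]: one cut set from each child combined → 4 × 1 = 4 cut set(s).
Track circuit fails [OR]: union of children's cut sets → 2 cut set(s).
Rail signal shows false clear [AND]: one cut set from each child combined → 4 × 2 = 8 cut set(s).
Minimal cut sets: {#1 track relay faulted, Signal lamp is out, South insulated joint faulted}; {Bond wire stuck, Signal lamp is out, South insulated joint faulted}; {#1 track relay faulted, Signal lamp is out, Upper vital relay trips}; {Bond wire stuck, Signal lamp is out, Upper vital relay trips}; {#1 track relay faulted, Cable degraded, Signal lamp is out}; {Bond wire stuck, Cable degraded, Signal lamp is out}; {#1 track relay faulted, Interlocking CPU is inoperative, Signal lamp is out, Standby power supply failed, Upper axle counter malfunctions}; {Bond wire stuck, Interlocking CPU is inoperative, Signal lamp is out, Standby power supply failed, Upper axle counter malfunctions}.

8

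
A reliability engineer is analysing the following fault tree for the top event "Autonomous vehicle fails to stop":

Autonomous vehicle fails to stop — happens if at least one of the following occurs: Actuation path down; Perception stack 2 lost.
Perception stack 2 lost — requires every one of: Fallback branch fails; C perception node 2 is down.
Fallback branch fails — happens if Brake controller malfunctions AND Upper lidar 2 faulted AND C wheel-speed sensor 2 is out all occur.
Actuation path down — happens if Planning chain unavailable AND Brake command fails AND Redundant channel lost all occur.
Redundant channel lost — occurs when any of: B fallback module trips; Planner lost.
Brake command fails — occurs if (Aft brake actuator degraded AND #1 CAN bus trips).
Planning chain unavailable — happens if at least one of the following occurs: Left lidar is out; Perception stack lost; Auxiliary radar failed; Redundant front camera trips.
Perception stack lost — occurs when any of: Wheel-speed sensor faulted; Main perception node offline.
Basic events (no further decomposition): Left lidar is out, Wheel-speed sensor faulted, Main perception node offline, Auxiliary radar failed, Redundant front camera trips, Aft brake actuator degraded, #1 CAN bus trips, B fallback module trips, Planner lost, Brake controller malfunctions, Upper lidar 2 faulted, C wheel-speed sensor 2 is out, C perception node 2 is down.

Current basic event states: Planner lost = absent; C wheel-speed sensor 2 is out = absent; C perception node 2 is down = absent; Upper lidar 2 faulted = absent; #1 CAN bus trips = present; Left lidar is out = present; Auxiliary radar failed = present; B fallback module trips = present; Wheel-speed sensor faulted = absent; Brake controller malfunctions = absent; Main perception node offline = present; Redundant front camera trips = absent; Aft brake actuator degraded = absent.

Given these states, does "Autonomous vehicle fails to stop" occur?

No

Perception stack lost [OR]: Wheel-speed sensor faulted=not, Main perception node offline=occurs → at least one input occurs → occurs.
Planning chain unavailable [OR]: Left lidar is out=occurs, Perception stack lost=occurs, Auxiliary radar failed=occurs, Redundant front camera trips=not → at least one input occurs → occurs.
Brake command fails [AND]: Aft brake actuator degraded=not, #1 CAN bus trips=occurs → not all inputs occur → does not occur.
Redundant channel lost [OR]: B fallback module trips=occurs, Planner lost=not → at least one input occurs → occurs.
Actuation path down [AND]: Planning chain unavailable=occurs, Brake command fails=not, Redundant channel lost=occurs → not all inputs occur → does not occur.
Fallback branch fails [AND]: Brake controller malfunctions=not, Upper lidar 2 faulted=not, C wheel-speed sensor 2 is out=not → not all inputs occur → does not occur.
Perception stack 2 lost [AND]: Fallback branch fails=not, C perception node 2 is down=not → not all inputs occur → does not occur.
Autonomous vehicle fails to stop [OR]: Actuation path down=not, Perception stack 2 lost=not → no input occurs → does not occur.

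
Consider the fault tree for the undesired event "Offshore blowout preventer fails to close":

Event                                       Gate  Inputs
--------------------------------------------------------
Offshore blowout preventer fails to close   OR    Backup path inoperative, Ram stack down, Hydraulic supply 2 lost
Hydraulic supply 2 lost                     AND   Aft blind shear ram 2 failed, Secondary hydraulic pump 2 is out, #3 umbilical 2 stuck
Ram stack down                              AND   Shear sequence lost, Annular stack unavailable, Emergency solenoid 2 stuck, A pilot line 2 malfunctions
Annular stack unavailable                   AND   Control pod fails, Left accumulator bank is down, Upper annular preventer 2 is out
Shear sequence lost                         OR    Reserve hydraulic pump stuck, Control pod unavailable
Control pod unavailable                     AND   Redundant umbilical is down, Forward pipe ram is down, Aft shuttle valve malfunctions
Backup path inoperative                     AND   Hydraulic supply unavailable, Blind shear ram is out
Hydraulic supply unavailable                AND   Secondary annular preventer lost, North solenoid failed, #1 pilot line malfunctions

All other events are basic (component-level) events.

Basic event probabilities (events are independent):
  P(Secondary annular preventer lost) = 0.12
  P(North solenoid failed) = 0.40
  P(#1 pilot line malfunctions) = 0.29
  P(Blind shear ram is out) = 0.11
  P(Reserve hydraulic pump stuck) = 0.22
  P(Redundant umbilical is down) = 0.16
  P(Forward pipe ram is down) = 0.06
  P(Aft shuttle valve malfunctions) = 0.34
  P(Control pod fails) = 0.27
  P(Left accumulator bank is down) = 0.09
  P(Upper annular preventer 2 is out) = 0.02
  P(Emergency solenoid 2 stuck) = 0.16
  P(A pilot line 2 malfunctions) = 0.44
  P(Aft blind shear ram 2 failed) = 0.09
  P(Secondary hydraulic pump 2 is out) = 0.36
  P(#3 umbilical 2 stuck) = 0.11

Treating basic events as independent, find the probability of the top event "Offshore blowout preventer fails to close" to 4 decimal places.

P(Hydraulic supply unavailable) [AND] = 0.12 × 0.40 × 0.29 = 0.013920
P(Backup path inoperative) [AND] = 0.013920 × 0.11 = 0.001531
P(Control pod unavailable) [AND] = 0.16 × 0.06 × 0.34 = 0.003264
P(Shear sequence lost) [OR] = 1 − (1−0.22) × (1−0.003264) = 0.222546
P(Annular stack unavailable) [AND] = 0.27 × 0.09 × 0.02 = 0.000486
P(Ram stack down) [AND] = 0.222546 × 0.000486 × 0.16 × 0.44 = 0.000008
P(Hydraulic supply 2 lost) [AND] = 0.09 × 0.36 × 0.11 = 0.003564
P(Offshore blowout preventer fails to close) [OR] = 1 − (1−0.001531) × (1−0.000008) × (1−0.003564) = 0.005098
Rounded to 4 decimal places: P(Offshore blowout preventer fails to close) ≈ 0.0051.

0.0051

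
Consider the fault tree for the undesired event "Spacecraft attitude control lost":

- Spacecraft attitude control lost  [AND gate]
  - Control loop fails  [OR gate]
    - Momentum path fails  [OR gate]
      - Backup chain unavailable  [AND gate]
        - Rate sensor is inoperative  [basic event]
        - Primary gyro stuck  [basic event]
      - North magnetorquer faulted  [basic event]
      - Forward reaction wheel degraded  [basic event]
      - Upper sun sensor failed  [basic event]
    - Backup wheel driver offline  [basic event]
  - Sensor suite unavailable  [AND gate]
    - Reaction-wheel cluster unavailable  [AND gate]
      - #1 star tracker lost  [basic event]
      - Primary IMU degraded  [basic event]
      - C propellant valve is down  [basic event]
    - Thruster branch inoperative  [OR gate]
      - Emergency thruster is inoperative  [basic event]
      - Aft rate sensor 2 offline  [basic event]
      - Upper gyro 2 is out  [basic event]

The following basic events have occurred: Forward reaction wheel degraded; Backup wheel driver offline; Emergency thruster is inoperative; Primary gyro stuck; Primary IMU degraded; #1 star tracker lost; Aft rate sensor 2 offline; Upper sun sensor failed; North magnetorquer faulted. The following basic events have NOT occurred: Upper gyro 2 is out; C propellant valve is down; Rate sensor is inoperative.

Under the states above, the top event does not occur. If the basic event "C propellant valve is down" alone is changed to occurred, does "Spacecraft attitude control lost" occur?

Counterfactual: set "C propellant valve is down" to occurred.
Backup chain unavailable [AND]: Rate sensor is inoperative=not, Primary gyro stuck=occurs → not all inputs occur → does not occur.
Momentum path fails [OR]: Backup chain unavailable=not, North magnetorquer faulted=occurs, Forward reaction wheel degraded=occurs, Upper sun sensor failed=occurs → at least one input occurs → occurs.
Control loop fails [OR]: Momentum path fails=occurs, Backup wheel driver offline=occurs → at least one input occurs → occurs.
Reaction-wheel cluster unavailable [AND]: #1 star tracker lost=occurs, Primary IMU degraded=occurs, C propellant valve is down=occurs → all inputs occur → occurs.
Thruster branch inoperative [OR]: Emergency thruster is inoperative=occurs, Aft rate sensor 2 offline=occurs, Upper gyro 2 is out=not → at least one input occurs → occurs.
Sensor suite unavailable [AND]: Reaction-wheel cluster unavailable=occurs, Thruster branch inoperative=occurs → all inputs occur → occurs.
Spacecraft attitude control lost [AND]: Control loop fails=occurs, Sensor suite unavailable=occurs → all inputs occur → occurs.

Yes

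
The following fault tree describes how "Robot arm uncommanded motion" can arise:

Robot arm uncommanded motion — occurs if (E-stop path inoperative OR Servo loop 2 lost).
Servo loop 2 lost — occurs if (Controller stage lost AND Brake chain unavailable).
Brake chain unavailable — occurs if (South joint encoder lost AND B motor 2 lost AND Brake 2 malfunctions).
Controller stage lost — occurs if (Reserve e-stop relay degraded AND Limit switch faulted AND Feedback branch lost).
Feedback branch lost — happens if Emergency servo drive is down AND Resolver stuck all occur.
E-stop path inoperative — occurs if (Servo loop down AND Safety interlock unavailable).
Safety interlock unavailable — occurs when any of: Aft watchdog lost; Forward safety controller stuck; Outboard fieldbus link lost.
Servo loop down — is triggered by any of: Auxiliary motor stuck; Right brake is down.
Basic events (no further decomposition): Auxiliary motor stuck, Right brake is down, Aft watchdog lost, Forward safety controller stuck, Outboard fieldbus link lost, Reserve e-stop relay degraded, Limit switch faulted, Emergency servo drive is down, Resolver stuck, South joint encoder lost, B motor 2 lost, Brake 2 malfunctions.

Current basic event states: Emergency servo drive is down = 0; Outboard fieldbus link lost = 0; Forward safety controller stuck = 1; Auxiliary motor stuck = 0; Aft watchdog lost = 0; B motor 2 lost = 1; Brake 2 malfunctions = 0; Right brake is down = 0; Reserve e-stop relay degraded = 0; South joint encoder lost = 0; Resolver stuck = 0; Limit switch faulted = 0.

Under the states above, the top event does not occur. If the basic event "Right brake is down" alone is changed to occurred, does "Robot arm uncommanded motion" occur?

Yes

Counterfactual: set "Right brake is down" to occurred.
Servo loop down [OR]: Auxiliary motor stuck=not, Right brake is down=occurs → at least one input occurs → occurs.
Safety interlock unavailable [OR]: Aft watchdog lost=not, Forward safety controller stuck=occurs, Outboard fieldbus link lost=not → at least one input occurs → occurs.
E-stop path inoperative [AND]: Servo loop down=occurs, Safety interlock unavailable=occurs → all inputs occur → occurs.
Feedback branch lost [AND]: Emergency servo drive is down=not, Resolver stuck=not → not all inputs occur → does not occur.
Controller stage lost [AND]: Reserve e-stop relay degraded=not, Limit switch faulted=not, Feedback branch lost=not → not all inputs occur → does not occur.
Brake chain unavailable [AND]: South joint encoder lost=not, B motor 2 lost=occurs, Brake 2 malfunctions=not → not all inputs occur → does not occur.
Servo loop 2 lost [AND]: Controller stage lost=not, Brake chain unavailable=not → not all inputs occur → does not occur.
Robot arm uncommanded motion [OR]: E-stop path inoperative=occurs, Servo loop 2 lost=not → at least one input occurs → occurs.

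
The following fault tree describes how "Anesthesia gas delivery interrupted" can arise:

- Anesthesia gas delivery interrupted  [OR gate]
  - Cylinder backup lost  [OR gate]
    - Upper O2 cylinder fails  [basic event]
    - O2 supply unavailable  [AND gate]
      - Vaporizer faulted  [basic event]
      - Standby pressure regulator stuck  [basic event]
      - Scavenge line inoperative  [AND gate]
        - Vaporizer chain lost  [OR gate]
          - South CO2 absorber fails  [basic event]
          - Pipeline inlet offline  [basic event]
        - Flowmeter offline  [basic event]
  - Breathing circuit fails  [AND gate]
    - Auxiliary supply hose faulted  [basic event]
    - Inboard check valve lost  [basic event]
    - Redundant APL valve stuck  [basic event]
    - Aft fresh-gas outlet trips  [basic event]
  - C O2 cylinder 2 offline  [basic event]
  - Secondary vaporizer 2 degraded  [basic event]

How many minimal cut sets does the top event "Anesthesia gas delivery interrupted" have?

Vaporizer chain lost [OR]: union of children's cut sets → 2 cut set(s).
Scavenge line inoperative [AND]: one cut set from each child combined → 2 × 1 = 2 cut set(s).
O2 supply unavailable [AND]: one cut set from each child combined → 1 × 1 × 2 = 2 cut set(s).
Cylinder backup lost [OR]: union of children's cut sets → 3 cut set(s).
Breathing circuit fails [AND]: one cut set from each child combined → 1 × 1 × 1 × 1 = 1 cut set(s).
Anesthesia gas delivery interrupted [OR]: union of children's cut sets → 6 cut set(s).
Minimal cut sets: {Upper O2 cylinder fails}; {Flowmeter offline, South CO2 absorber fails, Standby pressure regulator stuck, Vaporizer faulted}; {Flowmeter offline, Pipeline inlet offline, Standby pressure regulator stuck, Vaporizer faulted}; {Aft fresh-gas outlet trips, Auxiliary supply hose faulted, Inboard check valve lost, Redundant APL valve stuck}; {C O2 cylinder 2 offline}; {Secondary vaporizer 2 degraded}.

6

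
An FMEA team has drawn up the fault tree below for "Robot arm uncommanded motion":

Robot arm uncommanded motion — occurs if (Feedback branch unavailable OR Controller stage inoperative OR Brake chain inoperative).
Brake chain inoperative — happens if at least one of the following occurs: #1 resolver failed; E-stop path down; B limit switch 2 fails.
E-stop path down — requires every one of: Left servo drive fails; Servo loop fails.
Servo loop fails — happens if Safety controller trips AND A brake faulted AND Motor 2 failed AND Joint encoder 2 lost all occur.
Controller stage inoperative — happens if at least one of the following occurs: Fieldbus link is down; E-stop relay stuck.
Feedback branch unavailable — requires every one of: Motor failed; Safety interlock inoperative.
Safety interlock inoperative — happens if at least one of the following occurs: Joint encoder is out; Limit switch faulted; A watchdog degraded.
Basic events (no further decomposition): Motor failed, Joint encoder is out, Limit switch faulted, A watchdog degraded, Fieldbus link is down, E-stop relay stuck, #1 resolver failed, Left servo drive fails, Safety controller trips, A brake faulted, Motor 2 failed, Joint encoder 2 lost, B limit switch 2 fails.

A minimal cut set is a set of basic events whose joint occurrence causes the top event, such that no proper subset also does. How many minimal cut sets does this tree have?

8

Safety interlock inoperative [OR]: union of children's cut sets → 3 cut set(s).
Feedback branch unavailable [AND]: one cut set from each child combined → 1 × 3 = 3 cut set(s).
Controller stage inoperative [OR]: union of children's cut sets → 2 cut set(s).
Servo loop fails [AND]: one cut set from each child combined → 1 × 1 × 1 × 1 = 1 cut set(s).
E-stop path down [AND]: one cut set from each child combined → 1 × 1 = 1 cut set(s).
Brake chain inoperative [OR]: union of children's cut sets → 3 cut set(s).
Robot arm uncommanded motion [OR]: union of children's cut sets → 8 cut set(s).
Minimal cut sets: {Joint encoder is out, Motor failed}; {Limit switch faulted, Motor failed}; {A watchdog degraded, Motor failed}; {Fieldbus link is down}; {E-stop relay stuck}; {#1 resolver failed}; {A brake faulted, Joint encoder 2 lost, Left servo drive fails, Motor 2 failed, Safety controller trips}; {B limit switch 2 fails}.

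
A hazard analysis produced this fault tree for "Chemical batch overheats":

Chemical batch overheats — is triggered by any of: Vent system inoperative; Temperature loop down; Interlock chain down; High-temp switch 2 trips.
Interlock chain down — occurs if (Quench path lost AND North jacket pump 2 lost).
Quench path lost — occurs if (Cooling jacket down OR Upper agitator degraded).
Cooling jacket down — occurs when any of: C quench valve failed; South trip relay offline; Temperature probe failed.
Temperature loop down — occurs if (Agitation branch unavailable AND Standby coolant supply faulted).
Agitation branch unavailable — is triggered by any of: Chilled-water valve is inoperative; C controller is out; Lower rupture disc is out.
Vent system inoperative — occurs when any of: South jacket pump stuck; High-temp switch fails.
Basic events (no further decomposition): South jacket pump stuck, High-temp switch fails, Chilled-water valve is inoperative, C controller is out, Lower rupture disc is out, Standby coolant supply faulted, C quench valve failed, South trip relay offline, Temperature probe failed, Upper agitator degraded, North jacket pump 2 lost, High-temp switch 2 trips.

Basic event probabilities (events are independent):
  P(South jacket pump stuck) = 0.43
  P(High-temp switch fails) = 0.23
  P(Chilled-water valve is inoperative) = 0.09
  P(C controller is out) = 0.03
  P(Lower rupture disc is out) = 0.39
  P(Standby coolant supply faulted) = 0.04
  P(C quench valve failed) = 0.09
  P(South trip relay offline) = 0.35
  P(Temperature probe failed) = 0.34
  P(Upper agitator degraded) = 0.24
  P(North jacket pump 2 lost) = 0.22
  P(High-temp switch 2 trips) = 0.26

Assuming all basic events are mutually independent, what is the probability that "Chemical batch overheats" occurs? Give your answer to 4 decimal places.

0.7305

P(Vent system inoperative) [OR] = 1 − (1−0.43) × (1−0.23) = 0.561100
P(Agitation branch unavailable) [OR] = 1 − (1−0.09) × (1−0.03) × (1−0.39) = 0.461553
P(Temperature loop down) [AND] = 0.461553 × 0.04 = 0.018462
P(Cooling jacket down) [OR] = 1 − (1−0.09) × (1−0.35) × (1−0.34) = 0.609610
P(Quench path lost) [OR] = 1 − (1−0.609610) × (1−0.24) = 0.703304
P(Interlock chain down) [AND] = 0.703304 × 0.22 = 0.154727
P(Chemical batch overheats) [OR] = 1 − (1−0.561100) × (1−0.018462) × (1−0.154727) × (1−0.26) = 0.730536
Rounded to 4 decimal places: P(Chemical batch overheats) ≈ 0.7305.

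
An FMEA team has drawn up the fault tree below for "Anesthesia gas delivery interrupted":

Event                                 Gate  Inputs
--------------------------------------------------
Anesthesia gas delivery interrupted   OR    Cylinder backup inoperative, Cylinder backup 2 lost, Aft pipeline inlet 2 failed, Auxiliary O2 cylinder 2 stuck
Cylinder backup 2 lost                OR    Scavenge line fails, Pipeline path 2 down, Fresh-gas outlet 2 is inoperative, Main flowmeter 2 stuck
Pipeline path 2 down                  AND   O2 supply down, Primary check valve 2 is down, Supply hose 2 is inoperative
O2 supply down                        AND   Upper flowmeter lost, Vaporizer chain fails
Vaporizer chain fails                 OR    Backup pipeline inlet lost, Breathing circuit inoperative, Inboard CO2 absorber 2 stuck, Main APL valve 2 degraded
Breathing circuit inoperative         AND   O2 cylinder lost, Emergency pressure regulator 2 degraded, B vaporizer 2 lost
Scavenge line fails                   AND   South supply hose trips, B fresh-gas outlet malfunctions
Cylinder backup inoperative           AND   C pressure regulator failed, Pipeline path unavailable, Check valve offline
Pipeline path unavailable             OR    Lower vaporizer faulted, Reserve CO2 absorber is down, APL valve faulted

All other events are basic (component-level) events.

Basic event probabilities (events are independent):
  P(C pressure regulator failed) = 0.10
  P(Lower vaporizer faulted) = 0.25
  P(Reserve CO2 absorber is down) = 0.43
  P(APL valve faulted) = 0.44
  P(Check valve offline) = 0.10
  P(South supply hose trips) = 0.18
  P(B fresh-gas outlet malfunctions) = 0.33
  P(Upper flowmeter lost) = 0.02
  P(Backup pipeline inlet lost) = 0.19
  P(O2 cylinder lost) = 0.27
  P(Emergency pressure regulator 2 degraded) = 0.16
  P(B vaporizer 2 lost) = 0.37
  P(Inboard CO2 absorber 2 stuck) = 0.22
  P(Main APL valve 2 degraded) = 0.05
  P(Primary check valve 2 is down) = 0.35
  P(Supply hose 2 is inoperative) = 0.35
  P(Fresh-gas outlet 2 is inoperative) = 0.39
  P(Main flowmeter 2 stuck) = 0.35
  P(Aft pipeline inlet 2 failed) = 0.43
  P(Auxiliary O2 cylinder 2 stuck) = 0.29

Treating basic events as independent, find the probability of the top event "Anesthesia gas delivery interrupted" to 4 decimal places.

0.8504

P(Pipeline path unavailable) [OR] = 1 − (1−0.25) × (1−0.43) × (1−0.44) = 0.760600
P(Cylinder backup inoperative) [AND] = 0.10 × 0.760600 × 0.10 = 0.007606
P(Scavenge line fails) [AND] = 0.18 × 0.33 = 0.059400
P(Breathing circuit inoperative) [AND] = 0.27 × 0.16 × 0.37 = 0.015984
P(Vaporizer chain fails) [OR] = 1 − (1−0.19) × (1−0.015984) × (1−0.22) × (1−0.05) = 0.409384
P(O2 supply down) [AND] = 0.02 × 0.409384 = 0.008188
P(Pipeline path 2 down) [AND] = 0.008188 × 0.35 × 0.35 = 0.001003
P(Cylinder backup 2 lost) [OR] = 1 − (1−0.059400) × (1−0.001003) × (1−0.39) × (1−0.35) = 0.627426
P(Anesthesia gas delivery interrupted) [OR] = 1 − (1−0.007606) × (1−0.627426) × (1−0.43) × (1−0.29) = 0.850366
Rounded to 4 decimal places: P(Anesthesia gas delivery interrupted) ≈ 0.8504.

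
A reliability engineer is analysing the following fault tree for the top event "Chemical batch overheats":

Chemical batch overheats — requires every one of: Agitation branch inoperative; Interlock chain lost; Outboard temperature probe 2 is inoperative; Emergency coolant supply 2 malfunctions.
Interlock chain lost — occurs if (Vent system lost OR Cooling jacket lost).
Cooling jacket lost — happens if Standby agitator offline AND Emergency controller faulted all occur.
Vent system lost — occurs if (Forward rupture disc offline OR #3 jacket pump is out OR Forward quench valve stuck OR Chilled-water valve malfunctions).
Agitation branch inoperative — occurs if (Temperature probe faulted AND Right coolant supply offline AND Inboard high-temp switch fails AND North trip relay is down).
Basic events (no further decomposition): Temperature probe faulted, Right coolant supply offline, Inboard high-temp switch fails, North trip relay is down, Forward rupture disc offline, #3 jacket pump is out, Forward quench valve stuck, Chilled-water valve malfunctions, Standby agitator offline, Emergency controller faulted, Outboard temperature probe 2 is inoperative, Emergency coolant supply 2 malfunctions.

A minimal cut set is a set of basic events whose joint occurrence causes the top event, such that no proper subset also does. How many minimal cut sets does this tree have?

5

Agitation branch inoperative [AND]: one cut set from each child combined → 1 × 1 × 1 × 1 = 1 cut set(s).
Vent system lost [OR]: union of children's cut sets → 4 cut set(s).
Cooling jacket lost [AND]: one cut set from each child combined → 1 × 1 = 1 cut set(s).
Interlock chain lost [OR]: union of children's cut sets → 5 cut set(s).
Chemical batch overheats [AND]: one cut set from each child combined → 1 × 5 × 1 × 1 = 5 cut set(s).
Minimal cut sets: {Emergency coolant supply 2 malfunctions, Forward rupture disc offline, Inboard high-temp switch fails, North trip relay is down, Outboard temperature probe 2 is inoperative, Right coolant supply offline, Temperature probe faulted}; {#3 jacket pump is out, Emergency coolant supply 2 malfunctions, Inboard high-temp switch fails, North trip relay is down, Outboard temperature probe 2 is inoperative, Right coolant supply offline, Temperature probe faulted}; {Emergency coolant supply 2 malfunctions, Forward quench valve stuck, Inboard high-temp switch fails, North trip relay is down, Outboard temperature probe 2 is inoperative, Right coolant supply offline, Temperature probe faulted}; {Chilled-water valve malfunctions, Emergency coolant supply 2 malfunctions, Inboard high-temp switch fails, North trip relay is down, Outboard temperature probe 2 is inoperative, Right coolant supply offline, Temperature probe faulted}; {Emergency controller faulted, Emergency coolant supply 2 malfunctions, Inboard high-temp switch fails, North trip relay is down, Outboard temperature probe 2 is inoperative, Right coolant supply offline, Standby agitator offline, Temperature probe faulted}.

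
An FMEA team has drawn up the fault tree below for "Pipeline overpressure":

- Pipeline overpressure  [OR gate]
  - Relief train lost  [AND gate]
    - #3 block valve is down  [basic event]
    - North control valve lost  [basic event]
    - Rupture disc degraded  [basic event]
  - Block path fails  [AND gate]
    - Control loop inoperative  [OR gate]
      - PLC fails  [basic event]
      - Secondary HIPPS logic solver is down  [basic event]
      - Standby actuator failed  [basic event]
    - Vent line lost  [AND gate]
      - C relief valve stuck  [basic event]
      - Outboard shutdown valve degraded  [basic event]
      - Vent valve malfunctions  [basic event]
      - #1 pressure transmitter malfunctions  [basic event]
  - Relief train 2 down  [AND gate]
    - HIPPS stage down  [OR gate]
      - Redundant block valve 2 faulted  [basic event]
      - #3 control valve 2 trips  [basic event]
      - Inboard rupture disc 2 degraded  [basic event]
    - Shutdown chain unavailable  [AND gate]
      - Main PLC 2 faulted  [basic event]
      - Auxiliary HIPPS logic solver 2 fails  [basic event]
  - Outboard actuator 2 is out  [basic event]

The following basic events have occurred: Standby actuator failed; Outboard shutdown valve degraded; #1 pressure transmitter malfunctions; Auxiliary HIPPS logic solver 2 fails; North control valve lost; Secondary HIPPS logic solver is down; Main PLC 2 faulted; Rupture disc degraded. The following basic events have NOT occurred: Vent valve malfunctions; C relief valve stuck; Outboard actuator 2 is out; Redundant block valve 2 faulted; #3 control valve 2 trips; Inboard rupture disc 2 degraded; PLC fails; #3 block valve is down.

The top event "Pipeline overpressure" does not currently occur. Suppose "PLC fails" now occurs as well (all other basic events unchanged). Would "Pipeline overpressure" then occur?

No

Counterfactual: set "PLC fails" to occurred.
Relief train lost [AND]: #3 block valve is down=not, North control valve lost=occurs, Rupture disc degraded=occurs → not all inputs occur → does not occur.
Control loop inoperative [OR]: PLC fails=occurs, Secondary HIPPS logic solver is down=occurs, Standby actuator failed=occurs → at least one input occurs → occurs.
Vent line lost [AND]: C relief valve stuck=not, Outboard shutdown valve degraded=occurs, Vent valve malfunctions=not, #1 pressure transmitter malfunctions=occurs → not all inputs occur → does not occur.
Block path fails [AND]: Control loop inoperative=occurs, Vent line lost=not → not all inputs occur → does not occur.
HIPPS stage down [OR]: Redundant block valve 2 faulted=not, #3 control valve 2 trips=not, Inboard rupture disc 2 degraded=not → no input occurs → does not occur.
Shutdown chain unavailable [AND]: Main PLC 2 faulted=occurs, Auxiliary HIPPS logic solver 2 fails=occurs → all inputs occur → occurs.
Relief train 2 down [AND]: HIPPS stage down=not, Shutdown chain unavailable=occurs → not all inputs occur → does not occur.
Pipeline overpressure [OR]: Relief train lost=not, Block path fails=not, Relief train 2 down=not, Outboard actuator 2 is out=not → no input occurs → does not occur.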